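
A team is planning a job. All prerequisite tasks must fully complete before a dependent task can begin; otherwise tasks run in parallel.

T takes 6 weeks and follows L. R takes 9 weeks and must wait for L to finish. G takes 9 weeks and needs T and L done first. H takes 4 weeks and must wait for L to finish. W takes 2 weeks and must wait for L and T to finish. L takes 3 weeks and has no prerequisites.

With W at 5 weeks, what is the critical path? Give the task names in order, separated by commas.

L, T, G

As given, the longest chain is L→T→G = 3+6+9 = 18, so the finish is 18 weeks.
W has 7 weeks of float (longest path through it is 11).
No other chain overtakes it, so the finish is 18 weeks.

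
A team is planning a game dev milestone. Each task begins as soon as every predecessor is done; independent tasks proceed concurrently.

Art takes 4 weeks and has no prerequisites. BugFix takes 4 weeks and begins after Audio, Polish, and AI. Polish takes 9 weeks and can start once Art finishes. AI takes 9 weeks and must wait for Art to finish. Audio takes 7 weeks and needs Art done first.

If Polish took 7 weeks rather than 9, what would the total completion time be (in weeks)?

17

Baseline: Art→Polish→BugFix = 4+9+4 = 17 → 17 weeks.
Since Polish is critical, the -2 change carries straight to that chain (now 15 weeks).
The binding chain switches to Art→AI→BugFix = 4+9+4 = 17; finish 17 weeks.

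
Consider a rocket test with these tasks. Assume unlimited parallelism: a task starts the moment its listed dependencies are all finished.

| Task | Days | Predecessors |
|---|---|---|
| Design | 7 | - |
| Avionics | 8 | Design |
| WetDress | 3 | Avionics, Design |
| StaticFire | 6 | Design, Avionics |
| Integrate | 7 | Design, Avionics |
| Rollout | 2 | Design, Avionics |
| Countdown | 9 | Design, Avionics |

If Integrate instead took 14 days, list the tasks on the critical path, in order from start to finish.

As given, the longest chain is Design→Avionics→Countdown = 7+8+9 = 24, so the finish is 24 days.
The longest path through Integrate is only 22 days, so Integrate has float 2.
New critical path: Design→Avionics→Integrate = 7+8+14 = 29 ⇒ 29 days.

Design, Avionics, Integrate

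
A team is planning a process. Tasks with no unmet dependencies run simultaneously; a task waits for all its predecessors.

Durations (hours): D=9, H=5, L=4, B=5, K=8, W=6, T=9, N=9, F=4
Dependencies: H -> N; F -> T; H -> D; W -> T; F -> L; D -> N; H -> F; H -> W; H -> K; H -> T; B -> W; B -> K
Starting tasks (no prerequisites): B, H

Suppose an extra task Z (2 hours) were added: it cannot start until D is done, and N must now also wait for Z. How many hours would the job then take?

Originally the job takes 23 hours.
With Z inserted, N now waits for max(D, H, Z).
New critical path: H→D→Z→N = 5+9+2+9 = 25 ⇒ 25 hours.

25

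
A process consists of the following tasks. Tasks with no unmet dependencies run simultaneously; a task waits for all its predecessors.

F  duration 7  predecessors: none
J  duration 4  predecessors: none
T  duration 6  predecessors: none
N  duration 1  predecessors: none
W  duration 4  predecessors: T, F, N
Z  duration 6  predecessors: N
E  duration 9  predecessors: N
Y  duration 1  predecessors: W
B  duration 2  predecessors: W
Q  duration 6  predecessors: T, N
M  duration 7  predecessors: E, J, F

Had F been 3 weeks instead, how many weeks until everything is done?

The binding path is N→E→M = 1+9+7 = 17; finish at 17 weeks.
F is off the critical path — its longest chain is 14 weeks, giving 3 of slack.
No other chain overtakes it, so the finish is 17 weeks.

17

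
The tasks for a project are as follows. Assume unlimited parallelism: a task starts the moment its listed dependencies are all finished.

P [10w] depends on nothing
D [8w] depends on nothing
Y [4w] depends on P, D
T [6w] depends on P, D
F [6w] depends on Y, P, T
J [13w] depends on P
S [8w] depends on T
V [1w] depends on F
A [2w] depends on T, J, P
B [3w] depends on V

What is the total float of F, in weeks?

0

Critical path: P→T→F→V→B = 10+6+6+1+3 = 26, so the finish is 26 weeks.
The longest chain containing F totals 26 weeks.
So F can slip 22 − 22 = 0 weeks.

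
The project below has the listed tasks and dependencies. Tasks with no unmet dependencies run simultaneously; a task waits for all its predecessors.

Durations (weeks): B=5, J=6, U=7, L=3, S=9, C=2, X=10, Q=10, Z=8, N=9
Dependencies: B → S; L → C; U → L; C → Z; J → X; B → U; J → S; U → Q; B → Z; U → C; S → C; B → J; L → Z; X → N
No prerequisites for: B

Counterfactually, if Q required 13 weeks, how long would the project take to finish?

As given, the longest chain is B→J→S→C→Z = 5+6+9+2+8 = 30, so the finish is 30 weeks.
Q is off the critical path — its longest chain is 22 weeks, giving 8 of slack.
The critical path is still B→J→S→C→Z; finish is now 30 weeks.

30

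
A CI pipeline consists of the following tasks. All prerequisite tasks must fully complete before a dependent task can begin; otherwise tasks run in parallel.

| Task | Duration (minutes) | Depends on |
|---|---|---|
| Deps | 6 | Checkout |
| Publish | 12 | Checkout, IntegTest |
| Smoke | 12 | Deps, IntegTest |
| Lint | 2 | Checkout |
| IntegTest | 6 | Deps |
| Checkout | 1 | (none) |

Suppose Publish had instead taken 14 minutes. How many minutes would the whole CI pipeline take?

27

As given, the longest chain is Checkout→Deps→IntegTest→Publish = 1+6+6+12 = 25, so the finish is 25 minutes.
Publish lies on that path, so at 14 minutes the path becomes 27 minutes.
That remains the longest chain; total 27 minutes.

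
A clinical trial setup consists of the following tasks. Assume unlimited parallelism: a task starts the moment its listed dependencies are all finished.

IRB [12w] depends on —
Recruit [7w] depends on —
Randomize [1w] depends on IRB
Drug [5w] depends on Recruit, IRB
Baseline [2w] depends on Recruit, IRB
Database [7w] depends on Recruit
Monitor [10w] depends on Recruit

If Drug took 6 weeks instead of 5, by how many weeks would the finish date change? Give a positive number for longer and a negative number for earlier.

1

The binding path is IRB→Drug = 12+5 = 17; finish at 17 weeks.
Since Drug is critical, the +1 change carries straight to that chain (now 18 weeks).
No other chain overtakes it, so the finish is 18 weeks.
Change in finish: 18 − 17 = +1 weeks.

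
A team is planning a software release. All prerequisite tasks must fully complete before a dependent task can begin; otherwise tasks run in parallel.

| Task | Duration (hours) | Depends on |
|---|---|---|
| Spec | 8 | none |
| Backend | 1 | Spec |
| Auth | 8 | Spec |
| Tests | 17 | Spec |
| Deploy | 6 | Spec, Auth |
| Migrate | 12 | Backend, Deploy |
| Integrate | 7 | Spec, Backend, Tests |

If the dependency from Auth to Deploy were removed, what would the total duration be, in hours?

Original critical path: Spec→Auth→Deploy→Migrate = 8+8+6+12 = 34 ⇒ 34 hours.
Without Auth→Deploy, Deploy's earliest start moves from 16 to 8.
New critical path: Spec→Tests→Integrate = 8+17+7 = 32 ⇒ 32 hours.

32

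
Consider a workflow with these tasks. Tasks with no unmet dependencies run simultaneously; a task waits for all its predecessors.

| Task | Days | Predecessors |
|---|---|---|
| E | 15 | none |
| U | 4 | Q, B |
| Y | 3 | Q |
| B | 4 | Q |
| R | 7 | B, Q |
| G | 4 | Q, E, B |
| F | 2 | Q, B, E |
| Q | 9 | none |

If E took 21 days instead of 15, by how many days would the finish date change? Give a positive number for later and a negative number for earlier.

5

Baseline: Q→B→R = 9+4+7 = 20 → 20 days.
E has 1 day of float (longest path through it is 19).
New critical path: E→G = 21+4 = 25 ⇒ 25 days.
Change in finish: 25 − 20 = +5 days.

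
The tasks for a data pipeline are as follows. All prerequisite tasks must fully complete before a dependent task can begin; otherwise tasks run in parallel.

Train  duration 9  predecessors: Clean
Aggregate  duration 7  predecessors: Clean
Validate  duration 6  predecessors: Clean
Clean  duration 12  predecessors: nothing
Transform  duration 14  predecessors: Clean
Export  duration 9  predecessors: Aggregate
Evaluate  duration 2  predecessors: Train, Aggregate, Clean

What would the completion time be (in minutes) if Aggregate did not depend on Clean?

Before: longest chain Clean→Aggregate→Export = 12+7+9 = 28, finish 28.
Without Clean→Aggregate, Aggregate's earliest start moves from 12 to 0.
New critical path: Clean→Transform = 12+14 = 26 ⇒ 26 minutes.

26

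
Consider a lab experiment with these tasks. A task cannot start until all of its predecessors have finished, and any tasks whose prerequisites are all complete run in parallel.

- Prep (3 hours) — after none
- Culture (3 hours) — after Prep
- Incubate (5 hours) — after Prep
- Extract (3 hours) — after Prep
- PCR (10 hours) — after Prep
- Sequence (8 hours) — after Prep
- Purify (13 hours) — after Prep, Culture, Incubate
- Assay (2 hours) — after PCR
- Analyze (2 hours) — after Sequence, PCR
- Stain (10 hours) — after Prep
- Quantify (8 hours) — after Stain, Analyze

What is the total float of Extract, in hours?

17

Prep→PCR→Analyze→Quantify = 3+10+2+8 = 23 sets the makespan at 23 hours.
Longest path through Extract: 6 hours (earliest finish 6, latest finish 23).
So Extract can slip 23 − 6 = 17 hours.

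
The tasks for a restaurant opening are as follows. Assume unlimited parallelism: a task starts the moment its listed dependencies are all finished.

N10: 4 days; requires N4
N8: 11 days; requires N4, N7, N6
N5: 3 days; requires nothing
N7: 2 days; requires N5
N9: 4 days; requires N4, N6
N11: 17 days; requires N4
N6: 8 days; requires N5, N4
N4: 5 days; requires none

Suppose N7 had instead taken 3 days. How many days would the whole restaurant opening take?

24

Actual critical path: N4→N6→N8 = 5+8+11 = 24 ⇒ 24 days.
N7 has 8 days of float (longest path through it is 16).
The critical path is still N4→N6→N8; finish is now 24 days.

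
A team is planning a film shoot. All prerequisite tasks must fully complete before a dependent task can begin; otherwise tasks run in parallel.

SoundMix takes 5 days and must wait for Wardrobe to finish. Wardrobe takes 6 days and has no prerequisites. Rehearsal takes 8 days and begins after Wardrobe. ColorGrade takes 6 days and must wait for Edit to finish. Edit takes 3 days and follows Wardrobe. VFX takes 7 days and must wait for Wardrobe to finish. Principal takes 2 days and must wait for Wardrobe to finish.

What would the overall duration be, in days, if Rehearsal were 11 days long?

17

As given, the longest chain is Wardrobe→Edit→ColorGrade = 6+3+6 = 15, so the finish is 15 days.
Rehearsal has 1 day of float (longest path through it is 14).
The binding chain switches to Wardrobe→Rehearsal = 6+11 = 17; finish 17 days.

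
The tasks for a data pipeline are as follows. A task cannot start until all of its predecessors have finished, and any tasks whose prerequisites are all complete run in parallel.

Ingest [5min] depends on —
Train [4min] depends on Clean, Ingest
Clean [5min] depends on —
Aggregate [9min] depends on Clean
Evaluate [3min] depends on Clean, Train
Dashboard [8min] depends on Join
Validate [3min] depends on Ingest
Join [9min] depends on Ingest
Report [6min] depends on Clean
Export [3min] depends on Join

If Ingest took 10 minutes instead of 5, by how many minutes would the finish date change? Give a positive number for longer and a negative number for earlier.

5

Critical path before the change: Ingest→Join→Dashboard = 5+9+8 = 22 giving 22 minutes.
Since Ingest is critical, the +5 change carries straight to that chain (now 27 minutes).
That remains the longest chain; total 27 minutes.
Change in finish: 27 − 22 = +5 minutes.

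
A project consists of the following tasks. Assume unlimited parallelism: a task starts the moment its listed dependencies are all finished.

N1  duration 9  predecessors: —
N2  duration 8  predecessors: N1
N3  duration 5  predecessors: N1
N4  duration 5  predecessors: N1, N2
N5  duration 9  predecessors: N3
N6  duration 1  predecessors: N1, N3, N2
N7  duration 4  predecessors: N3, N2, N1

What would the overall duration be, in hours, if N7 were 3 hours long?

Critical path before the change: N1→N3→N5 = 9+5+9 = 23 giving 23 hours.
The longest path through N7 is only 21 hours, so N7 has float 2.
That remains the longest chain; total 23 hours.

23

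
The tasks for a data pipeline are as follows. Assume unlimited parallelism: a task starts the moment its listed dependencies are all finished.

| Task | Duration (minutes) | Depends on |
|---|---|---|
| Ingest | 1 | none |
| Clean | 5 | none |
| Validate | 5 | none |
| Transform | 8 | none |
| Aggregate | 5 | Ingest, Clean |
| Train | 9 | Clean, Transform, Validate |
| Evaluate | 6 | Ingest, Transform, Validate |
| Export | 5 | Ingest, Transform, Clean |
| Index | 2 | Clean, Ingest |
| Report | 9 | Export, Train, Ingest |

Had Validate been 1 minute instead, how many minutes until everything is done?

As given, the longest chain is Transform→Train→Report = 8+9+9 = 26, so the finish is 26 minutes.
The longest path through Validate is only 23 minutes, so Validate has float 3.
The critical path is still Transform→Train→Report; finish is now 26 minutes.

26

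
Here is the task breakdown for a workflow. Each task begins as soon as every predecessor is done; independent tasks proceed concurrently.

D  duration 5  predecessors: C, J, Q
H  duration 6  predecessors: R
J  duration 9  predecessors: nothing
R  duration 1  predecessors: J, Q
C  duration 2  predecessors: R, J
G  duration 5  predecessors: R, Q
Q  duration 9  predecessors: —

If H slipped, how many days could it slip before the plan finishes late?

1

J→R→C→D = 9+1+2+5 = 17 sets the makespan at 17 days.
The longest chain containing H totals 16 days.
Slack of H = 11 − 10 = 1 day.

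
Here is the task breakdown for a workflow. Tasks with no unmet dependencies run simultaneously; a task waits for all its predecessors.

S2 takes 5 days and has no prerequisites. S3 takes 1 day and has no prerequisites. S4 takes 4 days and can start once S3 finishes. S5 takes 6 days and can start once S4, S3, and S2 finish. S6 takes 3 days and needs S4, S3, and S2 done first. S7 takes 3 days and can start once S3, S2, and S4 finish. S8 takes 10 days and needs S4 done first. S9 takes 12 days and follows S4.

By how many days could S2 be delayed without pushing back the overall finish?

Critical path: S3→S4→S9 = 1+4+12 = 17, so the finish is 17 days.
Longest path through S2: 11 days (earliest finish 5, latest finish 11).
Slack of S2 = 6 − 0 = 6 days.

6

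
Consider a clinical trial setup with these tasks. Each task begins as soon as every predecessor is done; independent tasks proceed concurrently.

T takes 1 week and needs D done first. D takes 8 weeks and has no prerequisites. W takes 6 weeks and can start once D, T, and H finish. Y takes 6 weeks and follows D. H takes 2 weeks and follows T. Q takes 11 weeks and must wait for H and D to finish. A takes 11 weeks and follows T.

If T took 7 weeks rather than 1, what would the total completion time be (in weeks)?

Baseline: D→T→H→Q = 8+1+2+11 = 22 → 22 weeks.
Since T is critical, the +6 change carries straight to that chain (now 28 weeks).
That remains the longest chain; total 28 weeks.

28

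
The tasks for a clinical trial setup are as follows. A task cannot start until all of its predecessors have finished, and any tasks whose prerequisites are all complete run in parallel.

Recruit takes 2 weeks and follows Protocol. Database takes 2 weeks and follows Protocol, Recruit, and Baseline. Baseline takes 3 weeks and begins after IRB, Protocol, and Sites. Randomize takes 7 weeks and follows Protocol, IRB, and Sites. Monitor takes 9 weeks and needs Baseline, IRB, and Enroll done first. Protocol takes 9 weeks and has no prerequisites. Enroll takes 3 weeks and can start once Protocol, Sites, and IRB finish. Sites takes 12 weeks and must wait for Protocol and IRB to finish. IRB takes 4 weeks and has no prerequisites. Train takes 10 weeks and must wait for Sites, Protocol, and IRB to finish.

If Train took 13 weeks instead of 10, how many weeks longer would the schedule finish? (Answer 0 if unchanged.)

1

Critical path before the change: Protocol→Sites→Baseline→Monitor = 9+12+3+9 = 33 giving 33 weeks.
Train is off the critical path — its longest chain is 31 weeks, giving 2 of slack.
Now Protocol→Sites→Train = 9+12+13 = 34 is longest, so the finish becomes 34 weeks.
Change in finish: 34 − 33 = +1 weeks.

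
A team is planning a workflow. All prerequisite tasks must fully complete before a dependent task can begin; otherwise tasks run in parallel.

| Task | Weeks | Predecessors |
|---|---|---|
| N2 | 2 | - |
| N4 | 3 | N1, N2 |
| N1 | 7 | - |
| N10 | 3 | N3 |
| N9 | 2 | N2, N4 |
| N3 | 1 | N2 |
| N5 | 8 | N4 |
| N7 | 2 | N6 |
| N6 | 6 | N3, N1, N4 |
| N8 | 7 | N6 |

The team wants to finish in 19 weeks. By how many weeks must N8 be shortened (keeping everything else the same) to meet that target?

Current finish: 23 weeks; target: 19.
N8 is on every critical path, so each week cut from N8 cuts the finish by one (this holds down to a finish of 18).
Need 23 − 19 = 4 weeks off N8 → N8 becomes 3 weeks, finish becomes 19.

4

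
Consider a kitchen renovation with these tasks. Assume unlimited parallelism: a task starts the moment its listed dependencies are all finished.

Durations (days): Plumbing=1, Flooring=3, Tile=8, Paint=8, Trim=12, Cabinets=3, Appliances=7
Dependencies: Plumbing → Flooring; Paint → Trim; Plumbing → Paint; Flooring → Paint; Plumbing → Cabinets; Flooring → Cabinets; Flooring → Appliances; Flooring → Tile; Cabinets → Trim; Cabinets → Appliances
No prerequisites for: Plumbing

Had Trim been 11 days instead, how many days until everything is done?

23

Actual critical path: Plumbing→Flooring→Paint→Trim = 1+3+8+12 = 24 ⇒ 24 days.
Trim lies on that path, so at 11 days the path becomes 23 days.
The critical path is still Plumbing→Flooring→Paint→Trim; finish is now 23 days.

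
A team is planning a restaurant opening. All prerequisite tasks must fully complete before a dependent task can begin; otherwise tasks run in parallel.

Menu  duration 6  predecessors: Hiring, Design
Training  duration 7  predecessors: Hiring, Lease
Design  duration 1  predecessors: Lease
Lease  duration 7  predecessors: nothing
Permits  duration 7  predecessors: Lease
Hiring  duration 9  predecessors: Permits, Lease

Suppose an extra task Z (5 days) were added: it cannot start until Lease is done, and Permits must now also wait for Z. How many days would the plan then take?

35

Originally the plan takes 30 days.
With Z inserted, Permits now waits for max(Lease, Z).
New critical path: Lease→Z→Permits→Hiring→Training = 7+5+7+9+7 = 35 ⇒ 35 days.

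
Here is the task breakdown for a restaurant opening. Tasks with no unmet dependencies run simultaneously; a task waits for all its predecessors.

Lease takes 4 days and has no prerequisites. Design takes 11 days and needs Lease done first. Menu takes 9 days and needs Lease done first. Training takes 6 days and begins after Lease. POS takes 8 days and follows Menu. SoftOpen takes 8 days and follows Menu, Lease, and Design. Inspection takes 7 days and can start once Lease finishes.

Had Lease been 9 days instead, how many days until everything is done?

Baseline: Lease→Design→SoftOpen = 4+11+8 = 23 → 23 days.
Lease is on the critical path; changing it to 9 makes that path 28 days.
That remains the longest chain; total 28 days.

28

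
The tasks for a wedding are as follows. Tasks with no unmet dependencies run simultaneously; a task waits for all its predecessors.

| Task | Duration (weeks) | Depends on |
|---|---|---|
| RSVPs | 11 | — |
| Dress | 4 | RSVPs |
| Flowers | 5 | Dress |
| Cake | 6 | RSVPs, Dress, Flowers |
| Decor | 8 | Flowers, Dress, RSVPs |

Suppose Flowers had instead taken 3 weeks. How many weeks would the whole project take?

Baseline: RSVPs→Dress→Flowers→Decor = 11+4+5+8 = 28 → 28 weeks.
Flowers is on the critical path; changing it to 3 makes that path 26 weeks.
The critical path is still RSVPs→Dress→Flowers→Decor; finish is now 26 weeks.

26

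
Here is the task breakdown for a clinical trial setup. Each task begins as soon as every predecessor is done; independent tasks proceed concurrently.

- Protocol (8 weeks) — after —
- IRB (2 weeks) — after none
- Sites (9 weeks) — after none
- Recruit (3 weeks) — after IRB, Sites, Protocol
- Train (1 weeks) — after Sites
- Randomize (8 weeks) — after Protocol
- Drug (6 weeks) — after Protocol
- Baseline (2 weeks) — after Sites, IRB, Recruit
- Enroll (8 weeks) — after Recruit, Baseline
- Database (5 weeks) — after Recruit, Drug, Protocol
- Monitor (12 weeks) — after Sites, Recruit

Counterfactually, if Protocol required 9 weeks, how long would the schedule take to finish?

The binding path is Sites→Recruit→Monitor = 9+3+12 = 24; finish at 24 weeks.
Protocol has 1 week of float (longest path through it is 23).
The binding chain switches to Protocol→Recruit→Monitor = 9+3+12 = 24; finish 24 weeks.

24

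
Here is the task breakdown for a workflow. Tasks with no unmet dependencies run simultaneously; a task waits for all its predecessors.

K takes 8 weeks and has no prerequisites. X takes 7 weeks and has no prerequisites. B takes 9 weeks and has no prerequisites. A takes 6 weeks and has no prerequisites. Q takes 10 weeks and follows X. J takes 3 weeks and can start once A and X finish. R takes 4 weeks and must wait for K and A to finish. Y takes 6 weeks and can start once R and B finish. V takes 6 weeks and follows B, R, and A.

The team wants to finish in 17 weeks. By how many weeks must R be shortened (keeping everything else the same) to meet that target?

1

Current finish: 18 weeks; target: 17.
R is on every critical path, so each week cut from R cuts the finish by one (this holds down to a finish of 17).
Need 18 − 17 = 1 week off R → R becomes 3 weeks, finish becomes 17.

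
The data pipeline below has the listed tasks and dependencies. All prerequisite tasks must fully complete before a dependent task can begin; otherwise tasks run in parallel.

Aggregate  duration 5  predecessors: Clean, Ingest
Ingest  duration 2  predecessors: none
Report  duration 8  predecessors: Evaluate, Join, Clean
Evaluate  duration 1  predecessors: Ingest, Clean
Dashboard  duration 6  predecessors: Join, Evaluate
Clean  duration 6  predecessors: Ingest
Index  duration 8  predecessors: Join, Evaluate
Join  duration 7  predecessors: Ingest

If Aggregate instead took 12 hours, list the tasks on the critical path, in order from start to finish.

As given, the longest chain is Ingest→Clean→Evaluate→Index = 2+6+1+8 = 17, so the finish is 17 hours.
Aggregate has 4 hours of float (longest path through it is 13).
New critical path: Ingest→Clean→Aggregate = 2+6+12 = 20 ⇒ 20 hours.

Ingest, Clean, Aggregate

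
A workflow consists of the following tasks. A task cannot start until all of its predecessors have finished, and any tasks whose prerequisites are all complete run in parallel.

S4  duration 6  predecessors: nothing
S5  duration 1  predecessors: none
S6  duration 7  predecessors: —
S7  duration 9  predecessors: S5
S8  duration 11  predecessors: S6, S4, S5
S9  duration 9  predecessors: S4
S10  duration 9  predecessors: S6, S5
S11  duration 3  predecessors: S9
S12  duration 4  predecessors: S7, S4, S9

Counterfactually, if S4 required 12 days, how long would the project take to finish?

25

The binding path is S4→S9→S12 = 6+9+4 = 19; finish at 19 days.
S4 is on the critical path; changing it to 12 makes that path 25 days.
The critical path is still S4→S9→S12; finish is now 25 days.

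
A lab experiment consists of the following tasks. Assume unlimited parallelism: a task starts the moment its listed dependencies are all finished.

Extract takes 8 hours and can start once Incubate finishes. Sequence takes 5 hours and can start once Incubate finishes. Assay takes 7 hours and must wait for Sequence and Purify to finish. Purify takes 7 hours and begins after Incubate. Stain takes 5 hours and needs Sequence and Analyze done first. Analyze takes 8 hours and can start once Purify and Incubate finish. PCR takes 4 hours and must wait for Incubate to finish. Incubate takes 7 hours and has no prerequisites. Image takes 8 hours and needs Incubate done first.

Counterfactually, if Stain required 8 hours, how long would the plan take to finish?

30

Baseline: Incubate→Purify→Analyze→Stain = 7+7+8+5 = 27 → 27 hours.
Stain lies on that path, so at 8 hours the path becomes 30 hours.
That remains the longest chain; total 30 hours.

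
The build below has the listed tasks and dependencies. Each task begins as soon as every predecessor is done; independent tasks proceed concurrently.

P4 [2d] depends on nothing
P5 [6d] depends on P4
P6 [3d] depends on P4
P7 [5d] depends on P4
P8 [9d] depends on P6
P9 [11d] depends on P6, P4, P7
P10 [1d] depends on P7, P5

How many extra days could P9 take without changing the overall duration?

Critical path: P4→P7→P9 = 2+5+11 = 18, so the finish is 18 days.
P9 finishes as early as 18 and must finish by 18.
So P9 can slip 18 − 18 = 0 days.

0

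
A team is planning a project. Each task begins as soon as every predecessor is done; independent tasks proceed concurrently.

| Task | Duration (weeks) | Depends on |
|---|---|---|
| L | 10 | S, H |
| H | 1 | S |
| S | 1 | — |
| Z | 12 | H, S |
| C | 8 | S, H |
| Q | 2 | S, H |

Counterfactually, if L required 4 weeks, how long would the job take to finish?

As given, the longest chain is S→H→Z = 1+1+12 = 14, so the finish is 14 weeks.
L is off the critical path — its longest chain is 12 weeks, giving 2 of slack.
No other chain overtakes it, so the finish is 14 weeks.

14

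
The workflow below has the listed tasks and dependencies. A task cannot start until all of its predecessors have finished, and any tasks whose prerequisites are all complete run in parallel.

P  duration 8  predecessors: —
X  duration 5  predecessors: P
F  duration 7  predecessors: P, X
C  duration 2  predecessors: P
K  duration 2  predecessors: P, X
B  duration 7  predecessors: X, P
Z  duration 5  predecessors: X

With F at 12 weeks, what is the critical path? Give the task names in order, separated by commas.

P, X, F

Critical path before the change: P→X→F = 8+5+7 = 20 giving 20 weeks.
F lies on that path, so at 12 weeks the path becomes 25 weeks.
The critical path is still P→X→F; finish is now 25 weeks.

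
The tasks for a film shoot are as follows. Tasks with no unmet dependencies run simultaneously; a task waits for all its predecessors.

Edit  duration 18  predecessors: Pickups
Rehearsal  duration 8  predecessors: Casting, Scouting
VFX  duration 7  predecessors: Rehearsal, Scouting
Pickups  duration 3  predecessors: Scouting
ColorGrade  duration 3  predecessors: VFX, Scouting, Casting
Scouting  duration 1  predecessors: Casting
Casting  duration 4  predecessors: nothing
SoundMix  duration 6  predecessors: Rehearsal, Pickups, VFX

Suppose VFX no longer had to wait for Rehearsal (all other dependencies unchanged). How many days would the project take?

26

Original critical path: Casting→Scouting→Rehearsal→VFX→SoundMix = 4+1+8+7+6 = 26 ⇒ 26 days.
Without Rehearsal→VFX, VFX's earliest start moves from 13 to 5.
The longest chain is now Casting→Scouting→Pickups→Edit = 4+1+3+18 = 26, so the project takes 26 days.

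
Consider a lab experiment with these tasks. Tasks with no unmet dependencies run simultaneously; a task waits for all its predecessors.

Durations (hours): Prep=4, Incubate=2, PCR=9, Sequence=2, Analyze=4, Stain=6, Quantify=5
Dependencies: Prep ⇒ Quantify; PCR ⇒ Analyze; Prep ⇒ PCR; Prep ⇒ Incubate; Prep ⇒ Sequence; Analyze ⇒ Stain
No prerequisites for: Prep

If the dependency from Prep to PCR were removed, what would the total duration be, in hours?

Before: longest chain Prep→PCR→Analyze→Stain = 4+9+4+6 = 23, finish 23.
Without Prep→PCR, PCR's earliest start moves from 4 to 0.
The longest chain is now PCR→Analyze→Stain = 9+4+6 = 19, so the schedule takes 19 hours.

19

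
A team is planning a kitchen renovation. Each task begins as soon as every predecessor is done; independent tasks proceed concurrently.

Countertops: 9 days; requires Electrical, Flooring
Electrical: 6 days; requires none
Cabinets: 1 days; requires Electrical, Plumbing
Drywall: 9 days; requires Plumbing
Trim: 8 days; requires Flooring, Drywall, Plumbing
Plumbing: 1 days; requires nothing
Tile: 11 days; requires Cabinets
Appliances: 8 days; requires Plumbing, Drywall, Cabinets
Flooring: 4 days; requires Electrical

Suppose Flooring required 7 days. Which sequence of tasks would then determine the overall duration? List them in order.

Electrical, Flooring, Countertops

Baseline: Electrical→Flooring→Countertops = 6+4+9 = 19 → 19 days.
Since Flooring is critical, the +3 change carries straight to that chain (now 22 days).
The critical path is still Electrical→Flooring→Countertops; finish is now 22 days.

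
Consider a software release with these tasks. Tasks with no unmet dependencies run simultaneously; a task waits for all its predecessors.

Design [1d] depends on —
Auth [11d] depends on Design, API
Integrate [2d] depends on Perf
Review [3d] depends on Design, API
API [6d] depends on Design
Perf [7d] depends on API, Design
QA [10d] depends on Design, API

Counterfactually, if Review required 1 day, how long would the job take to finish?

Baseline: Design→API→Auth = 1+6+11 = 18 → 18 days.
Review has 8 days of float (longest path through it is 10).
No other chain overtakes it, so the finish is 18 days.

18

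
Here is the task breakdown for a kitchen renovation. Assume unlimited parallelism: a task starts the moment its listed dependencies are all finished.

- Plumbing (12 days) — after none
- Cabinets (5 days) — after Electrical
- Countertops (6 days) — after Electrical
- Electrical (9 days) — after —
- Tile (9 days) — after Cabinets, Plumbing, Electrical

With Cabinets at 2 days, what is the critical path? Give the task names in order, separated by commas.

Plumbing, Tile

Baseline: Electrical→Cabinets→Tile = 9+5+9 = 23 → 23 days.
Cabinets is on the critical path; changing it to 2 makes that path 20 days.
The binding chain switches to Plumbing→Tile = 12+9 = 21; finish 21 days.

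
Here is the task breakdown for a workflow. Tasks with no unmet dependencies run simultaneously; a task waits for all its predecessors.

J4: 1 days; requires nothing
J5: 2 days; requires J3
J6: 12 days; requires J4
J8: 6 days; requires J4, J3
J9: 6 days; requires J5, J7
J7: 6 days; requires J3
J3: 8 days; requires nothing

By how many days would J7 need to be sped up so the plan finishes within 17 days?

Current finish: 20 days; target: 17.
J7 is on every critical path, so each day cut from J7 cuts the finish by one (this holds down to a finish of 16).
Need 20 − 17 = 3 days off J7 → J7 becomes 3 days, finish becomes 17.

3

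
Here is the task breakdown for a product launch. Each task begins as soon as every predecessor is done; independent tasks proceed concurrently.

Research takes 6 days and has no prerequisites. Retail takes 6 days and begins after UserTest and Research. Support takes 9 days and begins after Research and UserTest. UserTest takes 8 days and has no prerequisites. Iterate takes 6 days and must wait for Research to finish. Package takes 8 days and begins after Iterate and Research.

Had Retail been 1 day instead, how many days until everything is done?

20

The binding path is Research→Iterate→Package = 6+6+8 = 20; finish at 20 days.
Retail is off the critical path — its longest chain is 14 days, giving 6 of slack.
No other chain overtakes it, so the finish is 20 days.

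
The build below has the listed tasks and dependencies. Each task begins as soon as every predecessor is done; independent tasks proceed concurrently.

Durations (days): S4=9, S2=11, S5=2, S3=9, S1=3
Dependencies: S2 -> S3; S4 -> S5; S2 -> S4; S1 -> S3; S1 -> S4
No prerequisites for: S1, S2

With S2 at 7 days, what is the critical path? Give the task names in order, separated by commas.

S2, S4, S5

The binding path is S2→S4→S5 = 11+9+2 = 22; finish at 22 days.
Since S2 is critical, the -4 change carries straight to that chain (now 18 days).
That remains the longest chain; total 18 days.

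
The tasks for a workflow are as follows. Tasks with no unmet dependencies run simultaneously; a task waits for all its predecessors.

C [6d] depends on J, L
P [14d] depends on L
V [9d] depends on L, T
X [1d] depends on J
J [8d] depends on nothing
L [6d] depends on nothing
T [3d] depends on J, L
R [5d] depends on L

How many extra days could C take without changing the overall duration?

Critical path: L→P = 6+14 = 20, so the finish is 20 days.
Longest path through C: 14 days (earliest finish 14, latest finish 20).
Slack of C = 14 − 8 = 6 days.

6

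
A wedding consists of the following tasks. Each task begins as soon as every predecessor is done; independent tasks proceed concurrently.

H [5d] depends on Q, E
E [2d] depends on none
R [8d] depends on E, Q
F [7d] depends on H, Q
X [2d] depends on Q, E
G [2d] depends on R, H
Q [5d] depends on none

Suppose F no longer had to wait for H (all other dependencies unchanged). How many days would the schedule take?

15

Before: longest chain Q→H→F = 5+5+7 = 17, finish 17.
Without H→F, F's earliest start moves from 10 to 5.
The longest chain is now Q→R→G = 5+8+2 = 15, so the schedule takes 15 days.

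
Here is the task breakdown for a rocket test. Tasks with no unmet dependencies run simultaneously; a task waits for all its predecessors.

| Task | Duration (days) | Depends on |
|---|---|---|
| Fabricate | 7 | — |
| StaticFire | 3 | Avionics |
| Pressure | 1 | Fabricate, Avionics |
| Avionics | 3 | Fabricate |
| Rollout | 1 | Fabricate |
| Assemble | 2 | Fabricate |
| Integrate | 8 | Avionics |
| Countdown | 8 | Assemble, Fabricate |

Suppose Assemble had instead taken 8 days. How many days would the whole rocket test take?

The binding path is Fabricate→Avionics→Integrate = 7+3+8 = 18; finish at 18 days.
The longest path through Assemble is only 17 days, so Assemble has float 1.
Now Fabricate→Assemble→Countdown = 7+8+8 = 23 is longest, so the finish becomes 23 days.

23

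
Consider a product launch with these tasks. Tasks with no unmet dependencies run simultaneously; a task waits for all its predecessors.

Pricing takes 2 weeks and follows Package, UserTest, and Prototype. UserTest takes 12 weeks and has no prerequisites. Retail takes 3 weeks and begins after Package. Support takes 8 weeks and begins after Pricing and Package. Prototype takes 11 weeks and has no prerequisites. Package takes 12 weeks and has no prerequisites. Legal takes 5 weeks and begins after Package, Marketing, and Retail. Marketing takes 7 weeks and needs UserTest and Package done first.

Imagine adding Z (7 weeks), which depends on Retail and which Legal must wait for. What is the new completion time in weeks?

Originally the plan takes 24 weeks.
With Z inserted, Legal now waits for max(Package, Marketing, Retail, Z).
New critical path: Package→Retail→Z→Legal = 12+3+7+5 = 27 ⇒ 27 weeks.

27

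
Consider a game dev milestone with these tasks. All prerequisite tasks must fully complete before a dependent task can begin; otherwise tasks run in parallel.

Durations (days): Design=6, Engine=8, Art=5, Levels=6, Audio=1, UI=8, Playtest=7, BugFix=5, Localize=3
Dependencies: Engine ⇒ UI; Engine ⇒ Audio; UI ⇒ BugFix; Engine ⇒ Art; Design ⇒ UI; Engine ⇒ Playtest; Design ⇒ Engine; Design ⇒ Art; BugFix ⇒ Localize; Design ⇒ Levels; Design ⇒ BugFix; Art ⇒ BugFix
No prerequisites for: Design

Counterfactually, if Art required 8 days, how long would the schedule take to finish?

30

Baseline: Design→Engine→UI→BugFix→Localize = 6+8+8+5+3 = 30 → 30 days.
Art has 3 days of float (longest path through it is 27).
Now Design→Engine→Art→BugFix→Localize = 6+8+8+5+3 = 30 is longest, so the finish becomes 30 days.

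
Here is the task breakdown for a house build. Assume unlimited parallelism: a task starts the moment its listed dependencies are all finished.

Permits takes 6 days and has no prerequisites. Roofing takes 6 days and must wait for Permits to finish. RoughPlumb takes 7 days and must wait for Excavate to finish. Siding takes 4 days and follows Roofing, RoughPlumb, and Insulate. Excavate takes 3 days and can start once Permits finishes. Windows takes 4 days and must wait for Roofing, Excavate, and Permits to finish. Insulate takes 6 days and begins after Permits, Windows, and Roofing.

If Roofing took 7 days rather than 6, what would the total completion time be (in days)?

27

Critical path before the change: Permits→Roofing→Windows→Insulate→Siding = 6+6+4+6+4 = 26 giving 26 days.
Roofing is on the critical path; changing it to 7 makes that path 27 days.
The critical path is still Permits→Roofing→Windows→Insulate→Siding; finish is now 27 days.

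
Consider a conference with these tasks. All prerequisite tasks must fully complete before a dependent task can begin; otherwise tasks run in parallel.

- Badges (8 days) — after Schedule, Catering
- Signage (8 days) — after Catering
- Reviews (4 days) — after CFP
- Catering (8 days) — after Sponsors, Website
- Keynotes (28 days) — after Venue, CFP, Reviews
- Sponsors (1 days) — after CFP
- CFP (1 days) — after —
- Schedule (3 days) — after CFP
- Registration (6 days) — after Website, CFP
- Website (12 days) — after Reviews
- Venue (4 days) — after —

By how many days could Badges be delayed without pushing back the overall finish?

Critical path: CFP→Reviews→Keynotes = 1+4+28 = 33, so the finish is 33 days.
The longest chain containing Badges totals 33 days.
Float = 33 − 33 = 0.

0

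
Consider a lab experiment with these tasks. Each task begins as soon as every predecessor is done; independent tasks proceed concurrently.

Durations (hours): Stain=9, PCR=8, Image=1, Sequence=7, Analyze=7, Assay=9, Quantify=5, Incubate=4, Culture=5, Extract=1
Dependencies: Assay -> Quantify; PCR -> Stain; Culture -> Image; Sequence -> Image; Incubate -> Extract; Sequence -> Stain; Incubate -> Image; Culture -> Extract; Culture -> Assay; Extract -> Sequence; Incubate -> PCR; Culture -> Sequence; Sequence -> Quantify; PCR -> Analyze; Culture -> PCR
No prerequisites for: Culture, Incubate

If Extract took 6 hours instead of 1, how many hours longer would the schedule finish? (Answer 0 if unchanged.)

5

The binding path is Culture→Extract→Sequence→Stain = 5+1+7+9 = 22; finish at 22 hours.
Extract is on the critical path; changing it to 6 makes that path 27 hours.
The critical path is still Culture→Extract→Sequence→Stain; finish is now 27 hours.
Change in finish: 27 − 22 = +5 hours.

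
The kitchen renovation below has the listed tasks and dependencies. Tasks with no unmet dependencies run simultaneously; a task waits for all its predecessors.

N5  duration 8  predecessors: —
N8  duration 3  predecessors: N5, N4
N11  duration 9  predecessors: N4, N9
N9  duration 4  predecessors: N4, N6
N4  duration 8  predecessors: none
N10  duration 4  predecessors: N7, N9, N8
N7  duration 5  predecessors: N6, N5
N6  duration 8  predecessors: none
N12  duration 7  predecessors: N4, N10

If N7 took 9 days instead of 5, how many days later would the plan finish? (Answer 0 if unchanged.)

4

Actual critical path: N5→N7→N10→N12 = 8+5+4+7 = 24 ⇒ 24 days.
Since N7 is critical, the +4 change carries straight to that chain (now 28 days).
The critical path is still N5→N7→N10→N12; finish is now 28 days.
Change in finish: 28 − 24 = +4 days.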